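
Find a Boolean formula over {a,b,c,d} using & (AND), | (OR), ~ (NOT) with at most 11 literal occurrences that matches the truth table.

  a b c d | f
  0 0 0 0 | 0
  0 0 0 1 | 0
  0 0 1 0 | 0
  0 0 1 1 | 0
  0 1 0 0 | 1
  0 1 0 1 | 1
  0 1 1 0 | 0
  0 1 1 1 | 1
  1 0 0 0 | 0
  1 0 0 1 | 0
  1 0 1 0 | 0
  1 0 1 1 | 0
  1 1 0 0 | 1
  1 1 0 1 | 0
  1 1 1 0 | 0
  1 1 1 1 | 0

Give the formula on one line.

((((~a | ~d) & b) | (~d & (~b | ~a))) & (b & (d | ~c)))

  ~a = 1111111100000000
  ~d = 1010101010101010
  (~a | ~d) = 1111111110101010
  ((~a | ~d) & b) = 0000111100001010
  ~b = 1111000011110000
  (~b | ~a) = 1111111111110000
  (~d & (~b | ~a)) = 1010101010100000
  (((~a | ~d) & b) | (~d & (~b | ~a))) = 1010111110101010
  ~c = 1100110011001100
  (d | ~c) = 1101110111011101
  (b & (d | ~c)) = 0000110100001101
  ((((~a | ~d) & b) | (~d & (~b | ~a))) & (b & (d | ~c))) = 0000110100001000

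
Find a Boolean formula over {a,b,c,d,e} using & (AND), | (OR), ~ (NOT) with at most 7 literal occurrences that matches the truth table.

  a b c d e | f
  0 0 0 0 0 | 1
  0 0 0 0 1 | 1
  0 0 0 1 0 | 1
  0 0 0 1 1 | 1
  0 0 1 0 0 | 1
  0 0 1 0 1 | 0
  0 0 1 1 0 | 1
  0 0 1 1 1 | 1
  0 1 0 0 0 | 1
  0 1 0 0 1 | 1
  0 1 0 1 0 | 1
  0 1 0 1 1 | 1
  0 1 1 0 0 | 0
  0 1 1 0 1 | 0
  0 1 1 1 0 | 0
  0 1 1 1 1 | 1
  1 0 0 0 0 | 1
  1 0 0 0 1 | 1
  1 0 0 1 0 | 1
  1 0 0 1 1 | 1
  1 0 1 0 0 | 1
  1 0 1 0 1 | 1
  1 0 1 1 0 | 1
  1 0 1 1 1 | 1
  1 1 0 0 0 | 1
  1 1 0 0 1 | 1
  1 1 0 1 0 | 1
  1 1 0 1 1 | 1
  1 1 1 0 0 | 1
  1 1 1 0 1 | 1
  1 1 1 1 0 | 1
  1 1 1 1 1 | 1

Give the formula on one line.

  ~c = 11110000111100001111000011110000
  (e & d) = 00010001000100010001000100010001
  ((e & d) | a) = 00010001000100011111111111111111
  ~b = 11111111000000001111111100000000
  ~e = 10101010101010101010101010101010
  (~b & ~e) = 10101010000000001010101000000000
  (((e & d) | a) | (~b & ~e)) = 10111011000100011111111111111111
  (~c | (((e & d) | a) | (~b & ~e))) = 11111011111100011111111111111111

(~c | (((e & d) | a) | (~b & ~e)))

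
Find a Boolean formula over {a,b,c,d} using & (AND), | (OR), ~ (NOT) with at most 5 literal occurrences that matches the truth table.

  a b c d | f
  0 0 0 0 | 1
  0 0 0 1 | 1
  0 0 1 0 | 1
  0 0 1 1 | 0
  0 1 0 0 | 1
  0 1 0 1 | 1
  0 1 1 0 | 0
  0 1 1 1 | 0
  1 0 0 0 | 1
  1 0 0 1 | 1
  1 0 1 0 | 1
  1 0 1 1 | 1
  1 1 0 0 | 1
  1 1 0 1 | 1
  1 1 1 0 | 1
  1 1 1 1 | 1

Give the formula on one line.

  ~c = 1100110011001100
  (a | ~c) = 1100110011111111
  ~b = 1111000011110000
  ~d = 1010101010101010
  (~b & ~d) = 1010000010100000
  ((a | ~c) | (~b & ~d)) = 1110110011111111

((a | ~c) | (~b & ~d))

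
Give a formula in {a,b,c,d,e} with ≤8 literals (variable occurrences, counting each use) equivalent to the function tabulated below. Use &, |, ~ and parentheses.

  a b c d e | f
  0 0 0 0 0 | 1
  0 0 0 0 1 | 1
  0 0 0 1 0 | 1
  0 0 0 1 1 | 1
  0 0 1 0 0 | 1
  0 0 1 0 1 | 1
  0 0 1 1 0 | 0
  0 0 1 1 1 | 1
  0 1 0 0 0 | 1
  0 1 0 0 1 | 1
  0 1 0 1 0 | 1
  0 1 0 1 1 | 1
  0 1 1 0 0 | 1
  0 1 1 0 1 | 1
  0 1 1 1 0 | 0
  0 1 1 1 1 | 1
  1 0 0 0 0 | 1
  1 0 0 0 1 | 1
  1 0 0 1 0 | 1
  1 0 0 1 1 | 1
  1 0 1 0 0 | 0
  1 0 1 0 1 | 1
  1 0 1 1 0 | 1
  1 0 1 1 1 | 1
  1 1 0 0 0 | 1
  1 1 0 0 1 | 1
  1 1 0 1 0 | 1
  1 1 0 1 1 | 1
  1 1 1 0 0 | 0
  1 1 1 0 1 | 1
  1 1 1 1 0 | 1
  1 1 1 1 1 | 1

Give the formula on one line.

(((~e & (a & d)) | ((~a & ~d) | ~c)) | e)

  ~e = 10101010101010101010101010101010
  (a & d) = 00000000000000000011001100110011
  (~e & (a & d)) = 00000000000000000010001000100010
  ~a = 11111111111111110000000000000000
  ~d = 11001100110011001100110011001100
  (~a & ~d) = 11001100110011000000000000000000
  ~c = 11110000111100001111000011110000
  ((~a & ~d) | ~c) = 11111100111111001111000011110000
  ((~e & (a & d)) | ((~a & ~d) | ~c)) = 11111100111111001111001011110010
  (((~e & (a & d)) | ((~a & ~d) | ~c)) | e) = 11111101111111011111011111110111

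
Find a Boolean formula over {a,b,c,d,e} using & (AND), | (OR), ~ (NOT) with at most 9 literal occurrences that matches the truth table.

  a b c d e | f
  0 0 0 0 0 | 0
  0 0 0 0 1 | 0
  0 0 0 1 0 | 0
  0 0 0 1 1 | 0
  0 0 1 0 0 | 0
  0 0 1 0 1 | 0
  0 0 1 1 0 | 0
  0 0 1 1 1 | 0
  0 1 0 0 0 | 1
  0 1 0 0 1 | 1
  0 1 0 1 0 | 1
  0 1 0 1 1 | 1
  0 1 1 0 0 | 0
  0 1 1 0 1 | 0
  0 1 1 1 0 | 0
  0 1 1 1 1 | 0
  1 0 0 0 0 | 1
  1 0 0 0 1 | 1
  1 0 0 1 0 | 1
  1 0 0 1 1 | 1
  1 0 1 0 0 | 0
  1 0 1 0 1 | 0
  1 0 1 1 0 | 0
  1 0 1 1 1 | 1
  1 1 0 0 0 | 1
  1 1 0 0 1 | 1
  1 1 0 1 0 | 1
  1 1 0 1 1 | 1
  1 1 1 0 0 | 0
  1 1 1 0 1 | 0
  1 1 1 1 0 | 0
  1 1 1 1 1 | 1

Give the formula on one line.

(((a | b) & ~c) | (((a | ~d) & (~e | d)) & e))

  (a | b) = 00000000111111111111111111111111
  ~c = 11110000111100001111000011110000
  ((a | b) & ~c) = 00000000111100001111000011110000
  ~d = 11001100110011001100110011001100
  (a | ~d) = 11001100110011001111111111111111
  ~e = 10101010101010101010101010101010
  (~e | d) = 10111011101110111011101110111011
  ((a | ~d) & (~e | d)) = 10001000100010001011101110111011
  (((a | ~d) & (~e | d)) & e) = 00000000000000000001000100010001
  (((a | b) & ~c) | (((a | ~d) & (~e | d)) & e)) = 00000000111100001111000111110001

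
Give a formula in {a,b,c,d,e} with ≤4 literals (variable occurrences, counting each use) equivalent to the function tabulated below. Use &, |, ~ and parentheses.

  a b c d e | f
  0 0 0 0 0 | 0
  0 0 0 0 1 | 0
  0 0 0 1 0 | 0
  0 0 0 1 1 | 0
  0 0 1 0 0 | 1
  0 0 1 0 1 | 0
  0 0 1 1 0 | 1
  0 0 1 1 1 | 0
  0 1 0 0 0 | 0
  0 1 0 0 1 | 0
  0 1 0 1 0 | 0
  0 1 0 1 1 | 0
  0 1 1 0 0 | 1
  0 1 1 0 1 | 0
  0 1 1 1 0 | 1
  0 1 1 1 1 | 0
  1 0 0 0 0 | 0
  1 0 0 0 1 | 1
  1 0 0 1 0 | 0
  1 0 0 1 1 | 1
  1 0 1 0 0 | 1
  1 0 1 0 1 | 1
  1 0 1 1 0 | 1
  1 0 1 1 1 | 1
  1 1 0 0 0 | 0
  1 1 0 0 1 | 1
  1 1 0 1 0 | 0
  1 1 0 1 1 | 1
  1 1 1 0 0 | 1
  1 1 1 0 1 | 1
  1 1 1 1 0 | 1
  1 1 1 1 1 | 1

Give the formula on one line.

  (e & a) = 00000000000000000101010101010101
  ~e = 10101010101010101010101010101010
  (~e & c) = 00001010000010100000101000001010
  ((e & a) | (~e & c)) = 00001010000010100101111101011111

((e & a) | (~e & c))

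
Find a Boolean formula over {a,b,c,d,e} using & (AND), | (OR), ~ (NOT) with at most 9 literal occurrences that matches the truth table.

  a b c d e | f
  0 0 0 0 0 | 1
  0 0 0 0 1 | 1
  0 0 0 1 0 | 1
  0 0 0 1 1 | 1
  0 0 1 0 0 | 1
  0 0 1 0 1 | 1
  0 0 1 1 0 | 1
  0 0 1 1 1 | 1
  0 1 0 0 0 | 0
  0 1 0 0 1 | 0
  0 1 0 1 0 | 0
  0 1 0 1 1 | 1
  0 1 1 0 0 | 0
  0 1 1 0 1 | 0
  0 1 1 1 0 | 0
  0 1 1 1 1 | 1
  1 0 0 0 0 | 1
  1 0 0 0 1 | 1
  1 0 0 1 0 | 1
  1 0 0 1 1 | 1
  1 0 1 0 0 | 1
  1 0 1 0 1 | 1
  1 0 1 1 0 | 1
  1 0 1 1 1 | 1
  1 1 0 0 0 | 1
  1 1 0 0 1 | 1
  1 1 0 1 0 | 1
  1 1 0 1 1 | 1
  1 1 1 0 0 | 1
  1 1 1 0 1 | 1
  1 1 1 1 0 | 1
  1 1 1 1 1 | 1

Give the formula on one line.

  ~a = 11111111111111110000000000000000
  ~b = 11111111000000001111111100000000
  (d & e) = 00010001000100010001000100010001
  (~b | (d & e)) = 11111111000100011111111100010001
  (~a & (~b | (d & e))) = 11111111000100010000000000000000
  (e & d) = 00010001000100010001000100010001
  (a | (e & d)) = 00010001000100011111111111111111
  ((~a & (~b | (d & e))) | (a | (e & d))) = 11111111000100011111111111111111

((~a & (~b | (d & e))) | (a | (e & d)))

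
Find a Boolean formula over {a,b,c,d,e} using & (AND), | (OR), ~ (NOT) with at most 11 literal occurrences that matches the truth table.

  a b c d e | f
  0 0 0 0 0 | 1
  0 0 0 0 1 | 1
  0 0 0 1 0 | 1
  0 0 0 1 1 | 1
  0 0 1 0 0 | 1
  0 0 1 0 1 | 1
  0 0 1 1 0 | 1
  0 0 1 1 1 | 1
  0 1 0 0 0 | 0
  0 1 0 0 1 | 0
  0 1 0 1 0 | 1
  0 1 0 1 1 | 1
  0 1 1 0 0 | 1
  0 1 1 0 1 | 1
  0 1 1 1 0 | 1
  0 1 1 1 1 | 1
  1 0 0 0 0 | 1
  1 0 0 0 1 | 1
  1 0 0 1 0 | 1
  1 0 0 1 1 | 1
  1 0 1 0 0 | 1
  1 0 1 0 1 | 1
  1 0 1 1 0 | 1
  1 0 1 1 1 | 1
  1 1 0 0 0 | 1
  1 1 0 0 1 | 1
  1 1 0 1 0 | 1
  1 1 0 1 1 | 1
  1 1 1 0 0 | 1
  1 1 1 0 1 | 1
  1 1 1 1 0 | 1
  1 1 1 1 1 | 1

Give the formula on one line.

  ~b = 11111111000000001111111100000000
  ~c = 11110000111100001111000011110000
  (d & ~c) = 00110000001100000011000000110000
  (~b | (d & ~c)) = 11111111001100001111111100110000
  (c | (~b | (d & ~c))) = 11111111001111111111111100111111
  (a & ~c) = 00000000000000001111000011110000
  (d & ~b) = 00110011000000000011001100000000
  ((a & ~c) | (d & ~b)) = 00110011000000001111001111110000
  ((c | (~b | (d & ~c))) | ((a & ~c) | (d & ~b))) = 11111111001111111111111111111111

((c | (~b | (d & ~c))) | ((a & ~c) | (d & ~b)))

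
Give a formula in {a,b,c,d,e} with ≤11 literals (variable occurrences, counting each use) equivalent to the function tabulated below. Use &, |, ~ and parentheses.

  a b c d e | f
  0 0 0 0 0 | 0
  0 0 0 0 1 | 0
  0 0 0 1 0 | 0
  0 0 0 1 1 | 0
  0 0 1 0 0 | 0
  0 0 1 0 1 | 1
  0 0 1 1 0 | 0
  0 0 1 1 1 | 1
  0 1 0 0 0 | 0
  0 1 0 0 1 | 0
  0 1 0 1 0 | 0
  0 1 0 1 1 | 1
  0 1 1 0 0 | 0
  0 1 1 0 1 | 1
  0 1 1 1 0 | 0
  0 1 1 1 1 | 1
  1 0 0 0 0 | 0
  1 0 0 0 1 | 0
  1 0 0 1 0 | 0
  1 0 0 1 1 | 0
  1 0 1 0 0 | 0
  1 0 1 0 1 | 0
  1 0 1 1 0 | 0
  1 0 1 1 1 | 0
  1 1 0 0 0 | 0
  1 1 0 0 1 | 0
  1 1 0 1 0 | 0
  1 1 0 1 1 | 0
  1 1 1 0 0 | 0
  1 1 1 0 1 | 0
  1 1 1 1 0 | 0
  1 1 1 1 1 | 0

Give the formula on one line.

(((e & ~a) & ((e | a) & (c | d))) & ((c | b) | a))

  ~a = 11111111111111110000000000000000
  (e & ~a) = 01010101010101010000000000000000
  (e | a) = 01010101010101011111111111111111
  (c | d) = 00111111001111110011111100111111
  ((e | a) & (c | d)) = 00010101000101010011111100111111
  ((e & ~a) & ((e | a) & (c | d))) = 00010101000101010000000000000000
  (c | b) = 00001111111111110000111111111111
  ((c | b) | a) = 00001111111111111111111111111111
  (((e & ~a) & ((e | a) & (c | d))) & ((c | b) | a)) = 00000101000101010000000000000000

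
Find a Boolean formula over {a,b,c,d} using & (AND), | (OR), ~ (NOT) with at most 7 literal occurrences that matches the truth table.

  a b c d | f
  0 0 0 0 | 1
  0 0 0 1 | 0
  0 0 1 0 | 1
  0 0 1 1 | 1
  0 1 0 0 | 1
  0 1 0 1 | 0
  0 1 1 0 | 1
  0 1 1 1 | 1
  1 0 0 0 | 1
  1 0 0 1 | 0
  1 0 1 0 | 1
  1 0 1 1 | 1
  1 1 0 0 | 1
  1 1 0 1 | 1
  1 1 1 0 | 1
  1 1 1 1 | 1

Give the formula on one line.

(((((c | b) | ~a) & (c | a)) & d) | ~d)

  (c | b) = 0011111100111111
  ~a = 1111111100000000
  ((c | b) | ~a) = 1111111100111111
  (c | a) = 0011001111111111
  (((c | b) | ~a) & (c | a)) = 0011001100111111
  ((((c | b) | ~a) & (c | a)) & d) = 0001000100010101
  ~d = 1010101010101010
  (((((c | b) | ~a) & (c | a)) & d) | ~d) = 1011101110111111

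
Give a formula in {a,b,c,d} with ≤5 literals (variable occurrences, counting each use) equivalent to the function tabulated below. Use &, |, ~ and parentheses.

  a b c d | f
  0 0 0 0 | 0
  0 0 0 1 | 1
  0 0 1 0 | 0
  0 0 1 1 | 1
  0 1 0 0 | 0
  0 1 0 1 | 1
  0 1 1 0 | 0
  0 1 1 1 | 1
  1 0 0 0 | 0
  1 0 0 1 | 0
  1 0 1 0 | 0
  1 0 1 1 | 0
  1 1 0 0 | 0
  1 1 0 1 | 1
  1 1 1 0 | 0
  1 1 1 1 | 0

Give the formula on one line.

((d & ~a) | ((~c & b) & d))

  ~a = 1111111100000000
  (d & ~a) = 0101010100000000
  ~c = 1100110011001100
  (~c & b) = 0000110000001100
  ((~c & b) & d) = 0000010000000100
  ((d & ~a) | ((~c & b) & d)) = 0101010100000100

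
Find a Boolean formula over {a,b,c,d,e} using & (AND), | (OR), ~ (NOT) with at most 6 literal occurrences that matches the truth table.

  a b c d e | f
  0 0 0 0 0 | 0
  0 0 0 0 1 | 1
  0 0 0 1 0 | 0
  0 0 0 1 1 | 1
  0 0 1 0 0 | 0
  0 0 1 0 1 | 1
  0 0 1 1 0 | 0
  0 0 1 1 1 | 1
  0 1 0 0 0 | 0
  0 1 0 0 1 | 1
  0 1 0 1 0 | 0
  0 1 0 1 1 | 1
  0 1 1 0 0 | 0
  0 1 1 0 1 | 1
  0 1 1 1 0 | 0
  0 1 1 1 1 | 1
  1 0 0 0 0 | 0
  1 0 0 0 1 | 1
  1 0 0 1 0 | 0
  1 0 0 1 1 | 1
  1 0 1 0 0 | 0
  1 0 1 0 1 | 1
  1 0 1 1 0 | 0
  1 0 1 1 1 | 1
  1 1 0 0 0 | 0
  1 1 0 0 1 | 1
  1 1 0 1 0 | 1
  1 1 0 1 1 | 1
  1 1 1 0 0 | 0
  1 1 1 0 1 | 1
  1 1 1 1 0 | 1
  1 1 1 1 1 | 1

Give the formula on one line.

  (a & b) = 00000000000000000000000011111111
  (d & (a & b)) = 00000000000000000000000000110011
  ((d & (a & b)) | e) = 01010101010101010101010101110111

((d & (a & b)) | e)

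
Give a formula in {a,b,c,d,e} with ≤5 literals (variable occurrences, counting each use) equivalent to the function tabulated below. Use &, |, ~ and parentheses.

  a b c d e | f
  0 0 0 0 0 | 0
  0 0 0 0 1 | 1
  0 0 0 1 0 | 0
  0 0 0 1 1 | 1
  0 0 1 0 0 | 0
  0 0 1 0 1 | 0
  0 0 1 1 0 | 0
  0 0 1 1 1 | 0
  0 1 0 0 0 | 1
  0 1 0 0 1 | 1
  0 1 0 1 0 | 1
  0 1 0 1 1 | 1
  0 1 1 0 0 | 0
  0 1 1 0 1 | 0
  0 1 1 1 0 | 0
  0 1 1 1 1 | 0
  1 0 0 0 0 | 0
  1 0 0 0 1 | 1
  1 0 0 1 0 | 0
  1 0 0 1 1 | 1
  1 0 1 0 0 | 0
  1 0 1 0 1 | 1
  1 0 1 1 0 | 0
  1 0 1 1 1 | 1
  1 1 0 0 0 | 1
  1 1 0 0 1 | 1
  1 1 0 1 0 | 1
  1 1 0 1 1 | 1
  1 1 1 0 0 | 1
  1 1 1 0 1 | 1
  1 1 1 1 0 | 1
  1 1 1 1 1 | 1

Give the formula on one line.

((a | ~c) & (b | e))

  ~c = 11110000111100001111000011110000
  (a | ~c) = 11110000111100001111111111111111
  (b | e) = 01010101111111110101010111111111
  ((a | ~c) & (b | e)) = 01010000111100000101010111111111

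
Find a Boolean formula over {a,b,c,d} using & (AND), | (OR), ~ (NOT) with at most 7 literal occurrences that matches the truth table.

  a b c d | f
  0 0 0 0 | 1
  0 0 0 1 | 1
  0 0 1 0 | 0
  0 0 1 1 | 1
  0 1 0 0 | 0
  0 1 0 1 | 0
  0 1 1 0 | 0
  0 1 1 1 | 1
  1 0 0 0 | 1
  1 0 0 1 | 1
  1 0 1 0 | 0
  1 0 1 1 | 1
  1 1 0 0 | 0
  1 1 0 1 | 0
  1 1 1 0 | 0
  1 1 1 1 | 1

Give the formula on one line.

  ~b = 1111000011110000
  (~b | c) = 1111001111110011
  ~c = 1100110011001100
  (~c | d) = 1101110111011101
  ((~b | c) & (~c | d)) = 1101000111010001

((~b | c) & (~c | d))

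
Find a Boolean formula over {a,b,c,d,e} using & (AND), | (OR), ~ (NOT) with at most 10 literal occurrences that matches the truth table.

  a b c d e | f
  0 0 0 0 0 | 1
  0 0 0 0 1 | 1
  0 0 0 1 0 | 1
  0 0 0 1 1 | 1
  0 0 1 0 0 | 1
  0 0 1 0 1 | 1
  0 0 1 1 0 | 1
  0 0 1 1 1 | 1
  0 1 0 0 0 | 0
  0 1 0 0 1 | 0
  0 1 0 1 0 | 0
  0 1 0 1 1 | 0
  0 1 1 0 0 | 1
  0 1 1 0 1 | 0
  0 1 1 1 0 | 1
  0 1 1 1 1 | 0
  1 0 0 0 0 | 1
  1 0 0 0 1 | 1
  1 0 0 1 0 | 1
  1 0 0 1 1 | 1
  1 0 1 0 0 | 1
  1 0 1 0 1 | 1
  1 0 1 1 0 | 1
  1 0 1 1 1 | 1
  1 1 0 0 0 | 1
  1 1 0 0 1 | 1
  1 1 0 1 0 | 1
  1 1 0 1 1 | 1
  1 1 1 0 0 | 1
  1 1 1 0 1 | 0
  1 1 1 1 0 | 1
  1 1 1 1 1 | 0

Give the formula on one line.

  ~b = 11111111000000001111111100000000
  ~e = 10101010101010101010101010101010
  (~e & c) = 00001010000010100000101000001010
  ~c = 11110000111100001111000011110000
  (b & ~c) = 00000000111100000000000011110000
  ((~e & c) | (b & ~c)) = 00001010111110100000101011111010
  ~a = 11111111111111110000000000000000
  (c & ~a) = 00001111000011110000000000000000
  ((c & ~a) | a) = 00001111000011111111111111111111
  (((~e & c) | (b & ~c)) & ((c & ~a) | a)) = 00001010000010100000101011111010
  (~b | (((~e & c) | (b & ~c)) & ((c & ~a) | a))) = 11111111000010101111111111111010

(~b | (((~e & c) | (b & ~c)) & ((c & ~a) | a)))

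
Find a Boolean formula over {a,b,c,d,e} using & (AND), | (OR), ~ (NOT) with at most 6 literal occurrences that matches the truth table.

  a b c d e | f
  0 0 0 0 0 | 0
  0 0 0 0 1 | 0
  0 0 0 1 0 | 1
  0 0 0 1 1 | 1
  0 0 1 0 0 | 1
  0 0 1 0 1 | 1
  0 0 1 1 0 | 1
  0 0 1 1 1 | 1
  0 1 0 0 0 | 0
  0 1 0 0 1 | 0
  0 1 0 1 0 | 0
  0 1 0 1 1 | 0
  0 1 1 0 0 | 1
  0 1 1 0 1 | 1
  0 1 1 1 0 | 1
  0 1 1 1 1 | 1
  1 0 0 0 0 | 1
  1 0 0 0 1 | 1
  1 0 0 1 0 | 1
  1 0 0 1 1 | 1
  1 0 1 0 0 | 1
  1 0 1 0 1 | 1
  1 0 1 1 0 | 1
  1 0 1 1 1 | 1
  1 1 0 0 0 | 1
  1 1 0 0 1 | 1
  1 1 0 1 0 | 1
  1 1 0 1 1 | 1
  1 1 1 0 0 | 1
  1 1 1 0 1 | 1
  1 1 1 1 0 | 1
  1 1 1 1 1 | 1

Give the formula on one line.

  (d | c) = 00111111001111110011111100111111
  ~a = 11111111111111110000000000000000
  ((d | c) & ~a) = 00111111001111110000000000000000
  ~b = 11111111000000001111111100000000
  (((d | c) & ~a) & ~b) = 00111111000000000000000000000000
  (c | a) = 00001111000011111111111111111111
  ((((d | c) & ~a) & ~b) | (c | a)) = 00111111000011111111111111111111

((((d | c) & ~a) & ~b) | (c | a))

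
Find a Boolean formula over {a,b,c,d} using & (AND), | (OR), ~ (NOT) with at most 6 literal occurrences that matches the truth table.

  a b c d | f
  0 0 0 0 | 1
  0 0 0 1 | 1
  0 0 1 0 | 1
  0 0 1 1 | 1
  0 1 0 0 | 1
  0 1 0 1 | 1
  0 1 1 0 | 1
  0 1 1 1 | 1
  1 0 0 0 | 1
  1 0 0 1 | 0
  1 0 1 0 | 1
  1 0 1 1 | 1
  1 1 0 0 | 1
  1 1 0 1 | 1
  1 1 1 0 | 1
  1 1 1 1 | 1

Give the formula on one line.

  ~a = 1111111100000000
  (b | ~a) = 1111111100001111
  ~d = 1010101010101010
  ((b | ~a) | ~d) = 1111111110101111
  (c | ((b | ~a) | ~d)) = 1111111110111111

(c | ((b | ~a) | ~d))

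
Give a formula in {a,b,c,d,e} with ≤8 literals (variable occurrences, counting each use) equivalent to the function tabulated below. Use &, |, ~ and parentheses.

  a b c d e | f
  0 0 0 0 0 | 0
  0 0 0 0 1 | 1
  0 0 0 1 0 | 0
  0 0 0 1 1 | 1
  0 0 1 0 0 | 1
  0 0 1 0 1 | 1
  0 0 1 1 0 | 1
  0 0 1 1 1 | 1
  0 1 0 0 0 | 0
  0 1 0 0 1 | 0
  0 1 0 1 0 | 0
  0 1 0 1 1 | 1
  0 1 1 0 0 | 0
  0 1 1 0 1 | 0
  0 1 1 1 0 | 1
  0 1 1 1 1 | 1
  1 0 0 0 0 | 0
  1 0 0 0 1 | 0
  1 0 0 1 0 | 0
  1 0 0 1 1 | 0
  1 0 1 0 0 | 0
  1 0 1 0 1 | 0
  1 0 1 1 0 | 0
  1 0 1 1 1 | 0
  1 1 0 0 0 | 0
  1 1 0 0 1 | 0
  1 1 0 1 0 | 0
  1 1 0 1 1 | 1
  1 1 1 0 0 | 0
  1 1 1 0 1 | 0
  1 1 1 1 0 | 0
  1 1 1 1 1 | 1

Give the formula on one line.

(((e | (c & ~a)) & (~a | b)) & (~b | d))

  ~a = 11111111111111110000000000000000
  (c & ~a) = 00001111000011110000000000000000
  (e | (c & ~a)) = 01011111010111110101010101010101
  (~a | b) = 11111111111111110000000011111111
  ((e | (c & ~a)) & (~a | b)) = 01011111010111110000000001010101
  ~b = 11111111000000001111111100000000
  (~b | d) = 11111111001100111111111100110011
  (((e | (c & ~a)) & (~a | b)) & (~b | d)) = 01011111000100110000000000010001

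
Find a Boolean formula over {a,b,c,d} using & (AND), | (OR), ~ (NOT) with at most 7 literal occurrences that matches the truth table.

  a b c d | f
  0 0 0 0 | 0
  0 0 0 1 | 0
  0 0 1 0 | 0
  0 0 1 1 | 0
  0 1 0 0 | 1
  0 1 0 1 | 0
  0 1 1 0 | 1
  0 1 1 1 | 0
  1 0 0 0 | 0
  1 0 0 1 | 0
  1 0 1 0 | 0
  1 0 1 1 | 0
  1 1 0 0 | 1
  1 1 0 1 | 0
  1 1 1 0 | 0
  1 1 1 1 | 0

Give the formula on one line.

  ~d = 1010101010101010
  ~a = 1111111100000000
  ~c = 1100110011001100
  (~a | ~c) = 1111111111001100
  (~d & (~a | ~c)) = 1010101010001000
  (b & (~d & (~a | ~c))) = 0000101000001000

(b & (~d & (~a | ~c)))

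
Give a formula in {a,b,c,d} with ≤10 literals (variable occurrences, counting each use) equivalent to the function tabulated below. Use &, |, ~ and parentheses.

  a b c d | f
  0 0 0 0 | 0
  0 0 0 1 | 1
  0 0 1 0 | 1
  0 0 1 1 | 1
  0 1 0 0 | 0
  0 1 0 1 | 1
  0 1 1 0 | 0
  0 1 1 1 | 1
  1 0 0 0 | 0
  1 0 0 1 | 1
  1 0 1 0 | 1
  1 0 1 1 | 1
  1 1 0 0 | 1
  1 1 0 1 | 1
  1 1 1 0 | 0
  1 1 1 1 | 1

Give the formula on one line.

(((d | (b & a)) & (d | ~c)) | (c & ~b))

  (b & a) = 0000000000001111
  (d | (b & a)) = 0101010101011111
  ~c = 1100110011001100
  (d | ~c) = 1101110111011101
  ((d | (b & a)) & (d | ~c)) = 0101010101011101
  ~b = 1111000011110000
  (c & ~b) = 0011000000110000
  (((d | (b & a)) & (d | ~c)) | (c & ~b)) = 0111010101111101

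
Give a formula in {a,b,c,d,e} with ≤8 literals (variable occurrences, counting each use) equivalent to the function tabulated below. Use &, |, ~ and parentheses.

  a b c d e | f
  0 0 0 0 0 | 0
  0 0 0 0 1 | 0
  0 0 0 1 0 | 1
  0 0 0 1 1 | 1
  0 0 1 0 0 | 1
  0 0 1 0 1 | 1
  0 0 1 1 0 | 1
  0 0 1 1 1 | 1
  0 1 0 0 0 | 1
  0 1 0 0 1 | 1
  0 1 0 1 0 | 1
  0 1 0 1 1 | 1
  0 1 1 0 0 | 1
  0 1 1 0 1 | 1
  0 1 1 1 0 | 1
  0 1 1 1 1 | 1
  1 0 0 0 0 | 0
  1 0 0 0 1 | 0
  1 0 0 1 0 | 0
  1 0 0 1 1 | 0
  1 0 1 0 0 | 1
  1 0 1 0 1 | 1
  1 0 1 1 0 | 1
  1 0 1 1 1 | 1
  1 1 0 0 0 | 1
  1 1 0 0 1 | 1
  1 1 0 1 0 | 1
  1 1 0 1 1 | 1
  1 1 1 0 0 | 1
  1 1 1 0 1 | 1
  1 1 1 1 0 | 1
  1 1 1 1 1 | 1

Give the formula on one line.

(((d | (~a & (c | a))) & ~a) | (c | b))

  ~a = 11111111111111110000000000000000
  (c | a) = 00001111000011111111111111111111
  (~a & (c | a)) = 00001111000011110000000000000000
  (d | (~a & (c | a))) = 00111111001111110011001100110011
  ((d | (~a & (c | a))) & ~a) = 00111111001111110000000000000000
  (c | b) = 00001111111111110000111111111111
  (((d | (~a & (c | a))) & ~a) | (c | b)) = 00111111111111110000111111111111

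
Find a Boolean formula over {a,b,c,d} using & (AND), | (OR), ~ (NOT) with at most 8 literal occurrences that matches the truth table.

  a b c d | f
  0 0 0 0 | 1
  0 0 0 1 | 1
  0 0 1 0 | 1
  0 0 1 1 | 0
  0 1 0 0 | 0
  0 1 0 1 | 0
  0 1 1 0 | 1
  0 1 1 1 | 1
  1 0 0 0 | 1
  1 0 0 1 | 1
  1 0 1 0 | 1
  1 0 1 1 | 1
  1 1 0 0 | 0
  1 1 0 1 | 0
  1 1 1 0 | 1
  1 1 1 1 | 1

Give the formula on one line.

((~b & (a | (~d | ~c))) | (c & b))

  ~b = 1111000011110000
  ~d = 1010101010101010
  ~c = 1100110011001100
  (~d | ~c) = 1110111011101110
  (a | (~d | ~c)) = 1110111011111111
  (~b & (a | (~d | ~c))) = 1110000011110000
  (c & b) = 0000001100000011
  ((~b & (a | (~d | ~c))) | (c & b)) = 1110001111110011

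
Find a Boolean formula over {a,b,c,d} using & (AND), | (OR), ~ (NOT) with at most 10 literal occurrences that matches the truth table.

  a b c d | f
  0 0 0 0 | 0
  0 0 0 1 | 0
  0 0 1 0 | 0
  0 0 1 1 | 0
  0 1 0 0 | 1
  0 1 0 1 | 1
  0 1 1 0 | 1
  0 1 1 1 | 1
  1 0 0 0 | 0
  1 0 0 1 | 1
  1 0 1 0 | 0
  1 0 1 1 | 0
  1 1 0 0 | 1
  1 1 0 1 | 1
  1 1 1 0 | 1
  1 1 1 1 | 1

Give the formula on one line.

  ~d = 1010101010101010
  (a | ~d) = 1010101011111111
  ~c = 1100110011001100
  (~c | b) = 1100111111001111
  ((a | ~d) & (~c | b)) = 1000101011001111
  (d | c) = 0111011101110111
  (((a | ~d) & (~c | b)) & (d | c)) = 0000001001000111
  (b | (((a | ~d) & (~c | b)) & (d | c))) = 0000111101001111

(b | (((a | ~d) & (~c | b)) & (d | c)))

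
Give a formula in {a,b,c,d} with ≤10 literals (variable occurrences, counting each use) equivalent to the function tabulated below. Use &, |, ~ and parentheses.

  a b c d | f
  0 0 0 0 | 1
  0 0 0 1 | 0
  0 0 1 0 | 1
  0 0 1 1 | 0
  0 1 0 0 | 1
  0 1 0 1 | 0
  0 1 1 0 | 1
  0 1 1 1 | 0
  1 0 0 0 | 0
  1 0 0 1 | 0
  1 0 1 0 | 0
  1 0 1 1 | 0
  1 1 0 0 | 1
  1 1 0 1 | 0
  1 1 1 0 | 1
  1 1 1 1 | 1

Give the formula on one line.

  ~d = 1010101010101010
  ~a = 1111111100000000
  (~a | b) = 1111111100001111
  (~d & (~a | b)) = 1010101000001010
  ~c = 1100110011001100
  (d | ~c) = 1101110111011101
  ((d | ~c) & b) = 0000110100001101
  (((d | ~c) & b) & c) = 0000000100000001
  (a & d) = 0000000001010101
  ((((d | ~c) & b) & c) & (a & d)) = 0000000000000001
  ((~d & (~a | b)) | ((((d | ~c) & b) & c) & (a & d))) = 1010101000001011

((~d & (~a | b)) | ((((d | ~c) & b) & c) & (a & d)))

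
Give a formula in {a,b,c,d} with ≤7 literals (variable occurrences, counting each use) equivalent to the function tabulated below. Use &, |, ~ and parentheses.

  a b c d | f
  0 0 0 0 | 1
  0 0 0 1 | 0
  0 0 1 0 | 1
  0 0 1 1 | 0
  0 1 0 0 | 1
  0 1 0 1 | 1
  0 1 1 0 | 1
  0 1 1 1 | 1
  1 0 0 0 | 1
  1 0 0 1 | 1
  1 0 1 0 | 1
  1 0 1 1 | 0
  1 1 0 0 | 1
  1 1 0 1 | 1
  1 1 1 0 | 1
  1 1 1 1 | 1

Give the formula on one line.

  ~c = 1100110011001100
  (a & ~c) = 0000000011001100
  ~d = 1010101010101010
  ((a & ~c) | ~d) = 1010101011101110
  (b | ((a & ~c) | ~d)) = 1010111111101111

(b | ((a & ~c) | ~d))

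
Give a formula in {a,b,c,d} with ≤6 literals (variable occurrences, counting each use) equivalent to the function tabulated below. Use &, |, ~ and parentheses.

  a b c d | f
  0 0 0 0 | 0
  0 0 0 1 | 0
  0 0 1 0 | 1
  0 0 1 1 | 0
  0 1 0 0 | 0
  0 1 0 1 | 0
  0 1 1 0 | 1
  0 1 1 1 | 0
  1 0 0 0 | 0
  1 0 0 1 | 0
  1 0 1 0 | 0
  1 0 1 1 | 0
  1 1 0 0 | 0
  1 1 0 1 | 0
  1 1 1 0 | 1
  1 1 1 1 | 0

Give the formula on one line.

((~a | ((d | b) & c)) & (~d & c))

  ~a = 1111111100000000
  (d | b) = 0101111101011111
  ((d | b) & c) = 0001001100010011
  (~a | ((d | b) & c)) = 1111111100010011
  ~d = 1010101010101010
  (~d & c) = 0010001000100010
  ((~a | ((d | b) & c)) & (~d & c)) = 0010001000000010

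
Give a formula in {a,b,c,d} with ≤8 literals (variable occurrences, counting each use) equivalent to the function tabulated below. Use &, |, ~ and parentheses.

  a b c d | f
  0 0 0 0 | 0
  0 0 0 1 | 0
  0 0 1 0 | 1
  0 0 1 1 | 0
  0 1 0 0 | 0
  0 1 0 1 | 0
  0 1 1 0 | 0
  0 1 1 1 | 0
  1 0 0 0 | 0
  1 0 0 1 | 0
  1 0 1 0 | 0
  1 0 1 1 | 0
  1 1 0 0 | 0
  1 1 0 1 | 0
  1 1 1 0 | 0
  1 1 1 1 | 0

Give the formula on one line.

  ~b = 1111000011110000
  ~d = 1010101010101010
  (~d | a) = 1010101011111111
  (~b & (~d | a)) = 1010000011110000
  ~a = 1111111100000000
  (~a & c) = 0011001100000000
  ((~b & (~d | a)) & (~a & c)) = 0010000000000000

((~b & (~d | a)) & (~a & c))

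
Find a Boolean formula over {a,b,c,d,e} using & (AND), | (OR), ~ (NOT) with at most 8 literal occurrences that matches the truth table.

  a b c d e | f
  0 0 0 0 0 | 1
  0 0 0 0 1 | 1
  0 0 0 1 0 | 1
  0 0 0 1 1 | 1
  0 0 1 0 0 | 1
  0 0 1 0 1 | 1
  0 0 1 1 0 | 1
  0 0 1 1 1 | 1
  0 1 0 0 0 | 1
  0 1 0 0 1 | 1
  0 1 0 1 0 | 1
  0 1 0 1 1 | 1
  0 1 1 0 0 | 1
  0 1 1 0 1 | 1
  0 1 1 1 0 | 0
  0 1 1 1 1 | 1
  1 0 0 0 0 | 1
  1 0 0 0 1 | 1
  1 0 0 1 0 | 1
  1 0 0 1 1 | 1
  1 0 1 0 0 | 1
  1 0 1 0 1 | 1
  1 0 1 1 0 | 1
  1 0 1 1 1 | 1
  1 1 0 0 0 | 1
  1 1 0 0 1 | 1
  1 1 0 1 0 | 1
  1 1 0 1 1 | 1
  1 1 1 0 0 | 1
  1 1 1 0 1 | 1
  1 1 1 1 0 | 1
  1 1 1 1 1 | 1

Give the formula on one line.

  ~c = 11110000111100001111000011110000
  (e | ~c) = 11110101111101011111010111110101
  ~d = 11001100110011001100110011001100
  (~d & b) = 00000000110011000000000011001100
  ((e | ~c) | (~d & b)) = 11110101111111011111010111111101
  ~b = 11111111000000001111111100000000
  (~b | a) = 11111111000000001111111111111111
  (((e | ~c) | (~d & b)) | (~b | a)) = 11111111111111011111111111111111

(((e | ~c) | (~d & b)) | (~b | a))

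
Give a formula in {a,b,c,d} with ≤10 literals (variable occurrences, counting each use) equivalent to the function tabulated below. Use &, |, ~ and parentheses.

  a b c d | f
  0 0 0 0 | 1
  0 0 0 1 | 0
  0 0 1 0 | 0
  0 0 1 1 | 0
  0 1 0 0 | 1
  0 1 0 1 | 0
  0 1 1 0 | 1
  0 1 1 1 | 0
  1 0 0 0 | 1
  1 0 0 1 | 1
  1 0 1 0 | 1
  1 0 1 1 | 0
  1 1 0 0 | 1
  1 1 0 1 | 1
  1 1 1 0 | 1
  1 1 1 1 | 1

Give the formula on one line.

  ~d = 1010101010101010
  ~a = 1111111100000000
  (~d & ~a) = 1010101000000000
  ~c = 1100110011001100
  (~c | b) = 1100111111001111
  ((~c | b) | d) = 1101111111011111
  ((~d & ~a) & ((~c | b) | d)) = 1000101000000000
  (~d | (~c | b)) = 1110111111101111
  (a & (~d | (~c | b))) = 0000000011101111
  (((~d & ~a) & ((~c | b) | d)) | (a & (~d | (~c | b)))) = 1000101011101111

(((~d & ~a) & ((~c | b) | d)) | (a & (~d | (~c | b))))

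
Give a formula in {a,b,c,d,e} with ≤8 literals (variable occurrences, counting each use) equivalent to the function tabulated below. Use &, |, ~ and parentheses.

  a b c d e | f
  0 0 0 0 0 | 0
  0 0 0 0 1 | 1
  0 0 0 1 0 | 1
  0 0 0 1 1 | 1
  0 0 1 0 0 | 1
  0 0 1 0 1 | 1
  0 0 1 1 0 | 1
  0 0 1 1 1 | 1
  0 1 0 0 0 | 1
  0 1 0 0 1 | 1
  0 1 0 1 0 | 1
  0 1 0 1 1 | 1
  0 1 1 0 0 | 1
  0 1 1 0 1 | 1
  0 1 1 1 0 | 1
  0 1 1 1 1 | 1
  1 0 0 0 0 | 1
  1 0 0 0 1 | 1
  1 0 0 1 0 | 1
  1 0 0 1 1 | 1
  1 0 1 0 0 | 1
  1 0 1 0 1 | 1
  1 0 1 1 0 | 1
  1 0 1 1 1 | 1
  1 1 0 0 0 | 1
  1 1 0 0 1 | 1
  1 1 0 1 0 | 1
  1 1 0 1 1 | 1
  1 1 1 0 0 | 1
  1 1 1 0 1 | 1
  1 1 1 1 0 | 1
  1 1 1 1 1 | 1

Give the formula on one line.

((a | (e | d)) | (e | ((b | c) | a)))

  (e | d) = 01110111011101110111011101110111
  (a | (e | d)) = 01110111011101111111111111111111
  (b | c) = 00001111111111110000111111111111
  ((b | c) | a) = 00001111111111111111111111111111
  (e | ((b | c) | a)) = 01011111111111111111111111111111
  ((a | (e | d)) | (e | ((b | c) | a))) = 01111111111111111111111111111111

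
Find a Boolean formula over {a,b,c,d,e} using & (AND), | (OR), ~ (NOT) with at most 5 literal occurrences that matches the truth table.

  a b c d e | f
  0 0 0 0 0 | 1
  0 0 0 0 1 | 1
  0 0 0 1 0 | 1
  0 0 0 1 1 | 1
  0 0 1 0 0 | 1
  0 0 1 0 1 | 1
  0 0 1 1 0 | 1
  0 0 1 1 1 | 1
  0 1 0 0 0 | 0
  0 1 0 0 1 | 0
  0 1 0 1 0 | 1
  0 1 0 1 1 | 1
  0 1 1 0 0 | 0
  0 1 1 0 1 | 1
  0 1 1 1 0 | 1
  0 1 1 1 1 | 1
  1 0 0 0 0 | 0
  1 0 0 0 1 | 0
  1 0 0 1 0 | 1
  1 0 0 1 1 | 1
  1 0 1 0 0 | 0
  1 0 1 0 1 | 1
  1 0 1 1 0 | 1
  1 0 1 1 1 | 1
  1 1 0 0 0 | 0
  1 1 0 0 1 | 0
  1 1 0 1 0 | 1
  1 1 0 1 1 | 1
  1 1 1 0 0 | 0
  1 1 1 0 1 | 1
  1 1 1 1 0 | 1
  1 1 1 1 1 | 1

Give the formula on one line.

  ~b = 11111111000000001111111100000000
  ~a = 11111111111111110000000000000000
  (~b & ~a) = 11111111000000000000000000000000
  (e & c) = 00000101000001010000010100000101
  ((~b & ~a) | (e & c)) = 11111111000001010000010100000101
  (d | ((~b & ~a) | (e & c))) = 11111111001101110011011100110111

(d | ((~b & ~a) | (e & c)))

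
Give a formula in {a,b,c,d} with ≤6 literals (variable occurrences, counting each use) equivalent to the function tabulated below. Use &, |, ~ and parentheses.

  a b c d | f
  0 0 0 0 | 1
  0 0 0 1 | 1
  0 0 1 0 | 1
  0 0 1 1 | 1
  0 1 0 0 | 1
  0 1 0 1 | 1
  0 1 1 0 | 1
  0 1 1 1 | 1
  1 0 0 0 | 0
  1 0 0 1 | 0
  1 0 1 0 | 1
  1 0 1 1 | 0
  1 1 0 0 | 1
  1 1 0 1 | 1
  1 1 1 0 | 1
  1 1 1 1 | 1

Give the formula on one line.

(b | ((c & (~d & a)) | ~a))

  ~d = 1010101010101010
  (~d & a) = 0000000010101010
  (c & (~d & a)) = 0000000000100010
  ~a = 1111111100000000
  ((c & (~d & a)) | ~a) = 1111111100100010
  (b | ((c & (~d & a)) | ~a)) = 1111111100101111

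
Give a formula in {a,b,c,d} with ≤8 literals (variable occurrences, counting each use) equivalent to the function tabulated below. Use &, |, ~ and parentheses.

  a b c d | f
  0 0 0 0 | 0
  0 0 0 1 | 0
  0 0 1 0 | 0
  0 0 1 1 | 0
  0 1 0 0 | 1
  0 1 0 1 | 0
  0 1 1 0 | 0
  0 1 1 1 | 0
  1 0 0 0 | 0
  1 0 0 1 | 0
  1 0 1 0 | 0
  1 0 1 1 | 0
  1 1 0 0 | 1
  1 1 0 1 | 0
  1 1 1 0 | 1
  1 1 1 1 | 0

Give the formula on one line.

  ~b = 1111000011110000
  (~b | a) = 1111000011111111
  ~a = 1111111100000000
  ~c = 1100110011001100
  (~a & ~c) = 1100110000000000
  ((~b | a) | (~a & ~c)) = 1111110011111111
  (b & ((~b | a) | (~a & ~c))) = 0000110000001111
  ~d = 1010101010101010
  (b | ~a) = 1111111100001111
  (~d & (b | ~a)) = 1010101000001010
  ((b & ((~b | a) | (~a & ~c))) & (~d & (b | ~a))) = 0000100000001010

((b & ((~b | a) | (~a & ~c))) & (~d & (b | ~a)))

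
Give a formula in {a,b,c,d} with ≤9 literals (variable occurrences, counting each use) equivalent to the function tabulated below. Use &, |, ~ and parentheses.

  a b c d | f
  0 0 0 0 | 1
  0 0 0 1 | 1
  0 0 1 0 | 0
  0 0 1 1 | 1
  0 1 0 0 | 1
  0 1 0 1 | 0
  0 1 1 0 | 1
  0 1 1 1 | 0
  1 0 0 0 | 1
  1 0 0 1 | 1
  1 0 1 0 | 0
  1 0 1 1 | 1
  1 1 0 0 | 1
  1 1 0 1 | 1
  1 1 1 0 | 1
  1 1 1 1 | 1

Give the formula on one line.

(((~b | ~d) & ((b | d) | (~c | b))) | ((a & d) & b))

  ~b = 1111000011110000
  ~d = 1010101010101010
  (~b | ~d) = 1111101011111010
  (b | d) = 0101111101011111
  ~c = 1100110011001100
  (~c | b) = 1100111111001111
  ((b | d) | (~c | b)) = 1101111111011111
  ((~b | ~d) & ((b | d) | (~c | b))) = 1101101011011010
  (a & d) = 0000000001010101
  ((a & d) & b) = 0000000000000101
  (((~b | ~d) & ((b | d) | (~c | b))) | ((a & d) & b)) = 1101101011011111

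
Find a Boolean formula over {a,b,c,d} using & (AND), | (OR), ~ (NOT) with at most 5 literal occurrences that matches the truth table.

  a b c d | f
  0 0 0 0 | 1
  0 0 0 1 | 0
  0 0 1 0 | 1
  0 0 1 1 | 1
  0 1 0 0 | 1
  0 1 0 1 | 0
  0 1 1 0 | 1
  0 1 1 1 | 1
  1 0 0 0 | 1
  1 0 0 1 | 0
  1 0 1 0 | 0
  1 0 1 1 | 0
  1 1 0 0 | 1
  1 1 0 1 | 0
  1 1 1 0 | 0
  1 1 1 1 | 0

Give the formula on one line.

  ~a = 1111111100000000
  ~c = 1100110011001100
  (~a | ~c) = 1111111111001100
  ~d = 1010101010101010
  ((~a | ~c) & ~d) = 1010101010001000
  (~a & c) = 0011001100000000
  (((~a | ~c) & ~d) | (~a & c)) = 1011101110001000

(((~a | ~c) & ~d) | (~a & c))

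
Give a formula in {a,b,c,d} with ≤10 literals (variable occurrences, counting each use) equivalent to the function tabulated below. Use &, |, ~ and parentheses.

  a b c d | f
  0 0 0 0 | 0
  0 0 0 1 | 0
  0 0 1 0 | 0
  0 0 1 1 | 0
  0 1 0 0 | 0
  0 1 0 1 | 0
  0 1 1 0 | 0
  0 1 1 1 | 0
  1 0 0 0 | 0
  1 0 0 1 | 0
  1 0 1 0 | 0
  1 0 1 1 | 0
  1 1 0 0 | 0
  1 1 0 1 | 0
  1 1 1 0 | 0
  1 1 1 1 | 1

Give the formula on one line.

((a & c) & (((c & ~a) | ((a & ~c) | b)) & (d & c)))

  (a & c) = 0000000000110011
  ~a = 1111111100000000
  (c & ~a) = 0011001100000000
  ~c = 1100110011001100
  (a & ~c) = 0000000011001100
  ((a & ~c) | b) = 0000111111001111
  ((c & ~a) | ((a & ~c) | b)) = 0011111111001111
  (d & c) = 0001000100010001
  (((c & ~a) | ((a & ~c) | b)) & (d & c)) = 0001000100000001
  ((a & c) & (((c & ~a) | ((a & ~c) | b)) & (d & c))) = 0000000000000001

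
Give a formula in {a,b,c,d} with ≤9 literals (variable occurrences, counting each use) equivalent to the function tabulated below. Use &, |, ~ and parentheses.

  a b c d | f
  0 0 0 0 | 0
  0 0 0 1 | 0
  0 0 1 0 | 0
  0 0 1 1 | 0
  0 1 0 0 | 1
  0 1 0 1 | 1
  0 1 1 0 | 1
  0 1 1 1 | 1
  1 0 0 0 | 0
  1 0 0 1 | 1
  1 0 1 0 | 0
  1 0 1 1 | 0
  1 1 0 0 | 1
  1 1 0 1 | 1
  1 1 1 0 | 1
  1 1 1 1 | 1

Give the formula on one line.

((a & (((b | a) & ((b | ~a) | d)) & ~c)) | b)

  (b | a) = 0000111111111111
  ~a = 1111111100000000
  (b | ~a) = 1111111100001111
  ((b | ~a) | d) = 1111111101011111
  ((b | a) & ((b | ~a) | d)) = 0000111101011111
  ~c = 1100110011001100
  (((b | a) & ((b | ~a) | d)) & ~c) = 0000110001001100
  (a & (((b | a) & ((b | ~a) | d)) & ~c)) = 0000000001001100
  ((a & (((b | a) & ((b | ~a) | d)) & ~c)) | b) = 0000111101001111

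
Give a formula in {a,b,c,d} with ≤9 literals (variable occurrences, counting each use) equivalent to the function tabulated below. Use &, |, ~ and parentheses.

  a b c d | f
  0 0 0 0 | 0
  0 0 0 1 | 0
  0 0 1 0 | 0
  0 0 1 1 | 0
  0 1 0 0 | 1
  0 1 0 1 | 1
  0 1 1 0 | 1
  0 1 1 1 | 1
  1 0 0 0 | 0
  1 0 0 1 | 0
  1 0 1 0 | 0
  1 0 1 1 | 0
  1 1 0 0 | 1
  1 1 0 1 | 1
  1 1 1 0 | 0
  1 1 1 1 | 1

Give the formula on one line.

  (b & d) = 0000010100000101
  ~a = 1111111100000000
  (~a & c) = 0011001100000000
  (d & c) = 0001000100010001
  ((~a & c) | (d & c)) = 0011001100010001
  ((b & d) & ((~a & c) | (d & c))) = 0000000100000001
  ~c = 1100110011001100
  (~c | ~a) = 1111111111001100
  ((~c | ~a) & b) = 0000111100001100
  (((b & d) & ((~a & c) | (d & c))) | ((~c | ~a) & b)) = 0000111100001101

(((b & d) & ((~a & c) | (d & c))) | ((~c | ~a) & b))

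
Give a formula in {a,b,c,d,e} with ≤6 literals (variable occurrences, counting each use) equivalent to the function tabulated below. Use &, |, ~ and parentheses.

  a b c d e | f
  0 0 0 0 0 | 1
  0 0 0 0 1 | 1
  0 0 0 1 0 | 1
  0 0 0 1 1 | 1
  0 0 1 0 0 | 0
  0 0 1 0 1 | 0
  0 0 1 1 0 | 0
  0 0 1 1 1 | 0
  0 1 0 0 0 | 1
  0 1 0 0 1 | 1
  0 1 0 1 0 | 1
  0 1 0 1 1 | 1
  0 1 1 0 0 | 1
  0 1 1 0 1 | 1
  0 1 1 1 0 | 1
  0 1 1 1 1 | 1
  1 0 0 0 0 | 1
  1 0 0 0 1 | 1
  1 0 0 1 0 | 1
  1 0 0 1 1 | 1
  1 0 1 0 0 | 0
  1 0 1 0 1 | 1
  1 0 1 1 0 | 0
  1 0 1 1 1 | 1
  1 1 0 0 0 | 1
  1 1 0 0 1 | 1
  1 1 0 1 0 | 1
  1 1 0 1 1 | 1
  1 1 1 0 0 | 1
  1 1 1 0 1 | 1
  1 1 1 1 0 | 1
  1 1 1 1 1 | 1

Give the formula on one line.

(((e & (a | ~c)) | b) | ~c)

  ~c = 11110000111100001111000011110000
  (a | ~c) = 11110000111100001111111111111111
  (e & (a | ~c)) = 01010000010100000101010101010101
  ((e & (a | ~c)) | b) = 01010000111111110101010111111111
  (((e & (a | ~c)) | b) | ~c) = 11110000111111111111010111111111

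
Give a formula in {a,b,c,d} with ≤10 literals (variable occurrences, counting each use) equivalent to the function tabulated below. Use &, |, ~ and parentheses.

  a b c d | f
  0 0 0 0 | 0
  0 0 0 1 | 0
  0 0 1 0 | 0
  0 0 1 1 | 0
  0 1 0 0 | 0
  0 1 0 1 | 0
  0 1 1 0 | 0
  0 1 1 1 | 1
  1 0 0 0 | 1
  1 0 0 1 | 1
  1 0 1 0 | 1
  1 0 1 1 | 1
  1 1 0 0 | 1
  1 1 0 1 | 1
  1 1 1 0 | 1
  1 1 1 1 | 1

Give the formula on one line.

(a | (~a & (a | ((b & (c & ~a)) & d))))

  ~a = 1111111100000000
  (c & ~a) = 0011001100000000
  (b & (c & ~a)) = 0000001100000000
  ((b & (c & ~a)) & d) = 0000000100000000
  (a | ((b & (c & ~a)) & d)) = 0000000111111111
  (~a & (a | ((b & (c & ~a)) & d))) = 0000000100000000
  (a | (~a & (a | ((b & (c & ~a)) & d)))) = 0000000111111111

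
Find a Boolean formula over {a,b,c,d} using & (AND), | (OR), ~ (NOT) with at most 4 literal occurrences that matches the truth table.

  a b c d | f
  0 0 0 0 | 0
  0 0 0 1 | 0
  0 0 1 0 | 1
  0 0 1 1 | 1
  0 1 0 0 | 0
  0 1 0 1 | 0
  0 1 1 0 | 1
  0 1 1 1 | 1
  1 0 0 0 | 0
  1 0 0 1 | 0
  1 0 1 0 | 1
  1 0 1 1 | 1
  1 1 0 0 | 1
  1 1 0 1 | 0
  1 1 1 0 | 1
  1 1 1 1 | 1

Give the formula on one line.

  ~d = 1010101010101010
  (~d & a) = 0000000010101010
  (b & (~d & a)) = 0000000000001010
  ((b & (~d & a)) | c) = 0011001100111011

((b & (~d & a)) | c)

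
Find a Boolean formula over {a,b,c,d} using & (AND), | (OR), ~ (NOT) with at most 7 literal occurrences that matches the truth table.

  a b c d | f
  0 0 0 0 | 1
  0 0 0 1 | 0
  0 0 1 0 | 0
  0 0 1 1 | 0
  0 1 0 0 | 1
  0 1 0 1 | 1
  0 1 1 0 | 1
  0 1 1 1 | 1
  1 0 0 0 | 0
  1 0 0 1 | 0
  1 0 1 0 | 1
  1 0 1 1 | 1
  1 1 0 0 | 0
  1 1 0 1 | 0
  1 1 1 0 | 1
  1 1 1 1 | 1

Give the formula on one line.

(((a | b) | ((d | ~c) & ~d)) & (~a | c))

  (a | b) = 0000111111111111
  ~c = 1100110011001100
  (d | ~c) = 1101110111011101
  ~d = 1010101010101010
  ((d | ~c) & ~d) = 1000100010001000
  ((a | b) | ((d | ~c) & ~d)) = 1000111111111111
  ~a = 1111111100000000
  (~a | c) = 1111111100110011
  (((a | b) | ((d | ~c) & ~d)) & (~a | c)) = 1000111100110011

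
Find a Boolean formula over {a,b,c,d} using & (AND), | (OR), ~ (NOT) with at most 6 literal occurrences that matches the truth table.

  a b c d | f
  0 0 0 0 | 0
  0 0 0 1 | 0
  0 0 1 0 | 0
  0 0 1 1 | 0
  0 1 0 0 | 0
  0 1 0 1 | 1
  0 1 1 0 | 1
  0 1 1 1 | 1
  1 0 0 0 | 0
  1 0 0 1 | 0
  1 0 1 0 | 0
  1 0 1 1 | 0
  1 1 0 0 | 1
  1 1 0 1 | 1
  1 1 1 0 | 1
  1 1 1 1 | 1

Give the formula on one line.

  (d | c) = 0111011101110111
  ((d | c) | a) = 0111011111111111
  (((d | c) | a) & b) = 0000011100001111

(((d | c) | a) & b)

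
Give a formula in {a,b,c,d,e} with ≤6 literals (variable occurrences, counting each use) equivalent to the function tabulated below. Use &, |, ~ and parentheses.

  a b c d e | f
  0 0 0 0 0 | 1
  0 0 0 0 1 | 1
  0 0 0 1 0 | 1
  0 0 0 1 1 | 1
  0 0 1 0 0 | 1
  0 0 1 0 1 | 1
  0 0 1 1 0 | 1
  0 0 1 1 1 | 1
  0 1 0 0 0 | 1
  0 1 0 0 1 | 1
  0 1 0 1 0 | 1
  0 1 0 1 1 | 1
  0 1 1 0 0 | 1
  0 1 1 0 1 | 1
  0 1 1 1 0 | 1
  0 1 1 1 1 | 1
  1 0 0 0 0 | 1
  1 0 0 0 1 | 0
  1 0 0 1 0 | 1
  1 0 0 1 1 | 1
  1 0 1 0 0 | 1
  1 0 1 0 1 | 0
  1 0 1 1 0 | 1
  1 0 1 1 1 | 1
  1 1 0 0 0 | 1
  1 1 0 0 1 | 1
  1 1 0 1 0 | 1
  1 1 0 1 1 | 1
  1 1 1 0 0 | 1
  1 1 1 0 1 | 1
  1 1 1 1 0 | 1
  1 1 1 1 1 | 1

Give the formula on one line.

(~a | ((~e | d) | b))

  ~a = 11111111111111110000000000000000
  ~e = 10101010101010101010101010101010
  (~e | d) = 10111011101110111011101110111011
  ((~e | d) | b) = 10111011111111111011101111111111
  (~a | ((~e | d) | b)) = 11111111111111111011101111111111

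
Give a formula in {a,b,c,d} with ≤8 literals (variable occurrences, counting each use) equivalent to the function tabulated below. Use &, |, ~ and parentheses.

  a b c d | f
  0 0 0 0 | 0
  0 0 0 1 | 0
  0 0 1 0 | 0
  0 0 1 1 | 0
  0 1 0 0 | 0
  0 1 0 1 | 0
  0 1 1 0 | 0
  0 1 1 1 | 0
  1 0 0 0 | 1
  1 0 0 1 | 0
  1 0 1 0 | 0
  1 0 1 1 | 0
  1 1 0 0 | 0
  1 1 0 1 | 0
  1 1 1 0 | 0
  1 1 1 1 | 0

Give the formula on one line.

  ~c = 1100110011001100
  (a & ~c) = 0000000011001100
  ~b = 1111000011110000
  ((a & ~c) & ~b) = 0000000011000000
  ~d = 1010101010101010
  (~d & a) = 0000000010101010
  (((a & ~c) & ~b) & (~d & a)) = 0000000010000000

(((a & ~c) & ~b) & (~d & a))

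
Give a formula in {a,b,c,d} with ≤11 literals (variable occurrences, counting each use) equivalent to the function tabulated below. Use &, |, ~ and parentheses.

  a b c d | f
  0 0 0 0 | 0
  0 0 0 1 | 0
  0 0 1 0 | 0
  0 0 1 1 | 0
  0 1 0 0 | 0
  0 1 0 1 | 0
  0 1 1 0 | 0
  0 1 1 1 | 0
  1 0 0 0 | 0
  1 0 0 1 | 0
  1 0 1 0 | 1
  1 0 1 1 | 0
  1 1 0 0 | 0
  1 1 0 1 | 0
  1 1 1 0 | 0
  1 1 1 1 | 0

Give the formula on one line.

(((~d | ~c) | (~a | ~d)) & (c & (((d & ~c) | a) & ~b)))

  ~d = 1010101010101010
  ~c = 1100110011001100
  (~d | ~c) = 1110111011101110
  ~a = 1111111100000000
  (~a | ~d) = 1111111110101010
  ((~d | ~c) | (~a | ~d)) = 1111111111101110
  (d & ~c) = 0100010001000100
  ((d & ~c) | a) = 0100010011111111
  ~b = 1111000011110000
  (((d & ~c) | a) & ~b) = 0100000011110000
  (c & (((d & ~c) | a) & ~b)) = 0000000000110000
  (((~d | ~c) | (~a | ~d)) & (c & (((d & ~c) | a) & ~b))) = 0000000000100000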